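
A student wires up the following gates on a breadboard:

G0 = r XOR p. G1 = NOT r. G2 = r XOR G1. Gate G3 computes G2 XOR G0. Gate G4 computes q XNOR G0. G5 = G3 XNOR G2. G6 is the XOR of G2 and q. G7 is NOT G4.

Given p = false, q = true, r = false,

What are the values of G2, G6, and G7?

G0 = r XOR p = false XOR false = false
G1 = NOT r = NOT false = true
G2 = r XOR G1 = false XOR true = true
G4 = q XNOR G0 = true XNOR false = false
G6 = G2 XOR q = true XOR true = false
G7 = NOT G4 = NOT false = true

G2 = true; G6 = false; G7 = true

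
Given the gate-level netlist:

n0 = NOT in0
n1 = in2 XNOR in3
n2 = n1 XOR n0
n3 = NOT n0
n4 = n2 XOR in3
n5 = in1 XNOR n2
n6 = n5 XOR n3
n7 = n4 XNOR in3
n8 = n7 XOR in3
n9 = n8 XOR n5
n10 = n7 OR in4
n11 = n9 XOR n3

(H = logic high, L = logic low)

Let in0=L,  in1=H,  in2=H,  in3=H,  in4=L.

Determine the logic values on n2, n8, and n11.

n2 = L; n8 = L; n11 = L

n0 = NOT in0 = NOT L = H
n1 = in2 XNOR in3 = H XNOR H = H
n2 = n1 XOR n0 = H XOR H = L
n3 = NOT n0 = NOT H = L
n4 = n2 XOR in3 = L XOR H = H
n5 = in1 XNOR n2 = H XNOR L = L
n7 = n4 XNOR in3 = H XNOR H = H
n8 = n7 XOR in3 = H XOR H = L
n9 = n8 XOR n5 = L XOR L = L
n11 = n9 XOR n3 = L XOR L = L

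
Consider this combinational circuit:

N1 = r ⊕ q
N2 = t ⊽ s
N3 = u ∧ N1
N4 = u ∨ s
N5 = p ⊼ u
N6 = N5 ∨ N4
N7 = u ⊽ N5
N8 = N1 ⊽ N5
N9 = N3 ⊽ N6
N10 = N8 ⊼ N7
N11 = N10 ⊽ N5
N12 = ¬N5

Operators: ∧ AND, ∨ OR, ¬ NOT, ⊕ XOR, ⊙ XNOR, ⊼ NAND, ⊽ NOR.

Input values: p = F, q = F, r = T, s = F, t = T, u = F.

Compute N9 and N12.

N9 = F, N12 = F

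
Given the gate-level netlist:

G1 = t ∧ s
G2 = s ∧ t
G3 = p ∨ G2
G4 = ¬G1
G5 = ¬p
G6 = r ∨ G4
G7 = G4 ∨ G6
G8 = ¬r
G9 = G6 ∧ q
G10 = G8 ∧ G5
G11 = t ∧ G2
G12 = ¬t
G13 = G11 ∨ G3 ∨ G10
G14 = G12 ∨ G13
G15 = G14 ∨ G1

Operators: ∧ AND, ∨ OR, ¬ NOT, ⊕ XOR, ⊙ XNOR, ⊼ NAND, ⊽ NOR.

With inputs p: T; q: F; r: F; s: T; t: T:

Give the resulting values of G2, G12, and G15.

G1 = t AND s = T AND T = T
G2 = s AND t = T AND T = T
G3 = p OR G2 = T OR T = T
G5 = NOT p = NOT T = F
G8 = NOT r = NOT F = T
G10 = G8 AND G5 = T AND F = F
G11 = t AND G2 = T AND T = T
G12 = NOT t = NOT T = F
G13 = G11 OR G3 OR G10 = T OR T OR F = T
G14 = G12 OR G13 = F OR T = T
G15 = G14 OR G1 = T OR T = T

G2 = T; G12 = F; G15 = T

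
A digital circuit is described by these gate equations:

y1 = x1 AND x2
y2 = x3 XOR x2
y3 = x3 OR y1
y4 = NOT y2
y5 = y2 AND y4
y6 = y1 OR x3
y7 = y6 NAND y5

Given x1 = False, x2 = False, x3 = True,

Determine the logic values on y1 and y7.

y1 = x1 AND x2 = False AND False = False
y2 = x3 XOR x2 = True XOR False = True
y4 = NOT y2 = NOT True = False
y5 = y2 AND y4 = True AND False = False
y6 = y1 OR x3 = False OR True = True
y7 = y6 NAND y5 = True NAND False = True

y1 = False, y7 = True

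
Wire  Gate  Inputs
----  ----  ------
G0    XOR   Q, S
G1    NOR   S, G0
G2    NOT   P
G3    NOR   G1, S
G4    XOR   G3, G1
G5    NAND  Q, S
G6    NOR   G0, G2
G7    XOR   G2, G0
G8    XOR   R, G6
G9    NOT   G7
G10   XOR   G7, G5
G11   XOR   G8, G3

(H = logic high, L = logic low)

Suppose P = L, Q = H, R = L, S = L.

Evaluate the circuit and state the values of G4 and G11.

G4 = H, G11 = H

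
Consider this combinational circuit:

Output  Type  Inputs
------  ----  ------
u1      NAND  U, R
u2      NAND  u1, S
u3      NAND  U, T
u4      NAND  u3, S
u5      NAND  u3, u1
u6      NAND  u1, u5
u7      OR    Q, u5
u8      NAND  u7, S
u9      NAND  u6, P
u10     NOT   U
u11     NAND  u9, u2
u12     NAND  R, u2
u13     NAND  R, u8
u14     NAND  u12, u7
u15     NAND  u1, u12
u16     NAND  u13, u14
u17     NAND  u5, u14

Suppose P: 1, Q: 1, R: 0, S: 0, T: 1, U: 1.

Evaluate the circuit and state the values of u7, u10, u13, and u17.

u7 = 1, u10 = 0, u13 = 1, u17 = 1

u1 = U NAND R = 1 NAND 0 = 1
u2 = u1 NAND S = 1 NAND 0 = 1
u3 = U NAND T = 1 NAND 1 = 0
u5 = u3 NAND u1 = 0 NAND 1 = 1
u7 = Q OR u5 = 1 OR 1 = 1
u8 = u7 NAND S = 1 NAND 0 = 1
u10 = NOT U = NOT 1 = 0
u12 = R NAND u2 = 0 NAND 1 = 1
u13 = R NAND u8 = 0 NAND 1 = 1
u14 = u12 NAND u7 = 1 NAND 1 = 0
u17 = u5 NAND u14 = 1 NAND 0 = 1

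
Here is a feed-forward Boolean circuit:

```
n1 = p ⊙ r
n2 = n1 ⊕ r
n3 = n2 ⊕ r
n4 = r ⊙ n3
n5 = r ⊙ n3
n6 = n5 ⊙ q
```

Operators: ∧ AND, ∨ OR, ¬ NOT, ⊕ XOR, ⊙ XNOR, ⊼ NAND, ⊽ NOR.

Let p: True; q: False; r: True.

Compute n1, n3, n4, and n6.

n1 = p XNOR r = True XNOR True = True
n2 = n1 XOR r = True XOR True = False
n3 = n2 XOR r = False XOR True = True
n4 = r XNOR n3 = True XNOR True = True
n5 = r XNOR n3 = True XNOR True = True
n6 = n5 XNOR q = True XNOR False = False

n1 = True; n3 = True; n4 = True; n6 = False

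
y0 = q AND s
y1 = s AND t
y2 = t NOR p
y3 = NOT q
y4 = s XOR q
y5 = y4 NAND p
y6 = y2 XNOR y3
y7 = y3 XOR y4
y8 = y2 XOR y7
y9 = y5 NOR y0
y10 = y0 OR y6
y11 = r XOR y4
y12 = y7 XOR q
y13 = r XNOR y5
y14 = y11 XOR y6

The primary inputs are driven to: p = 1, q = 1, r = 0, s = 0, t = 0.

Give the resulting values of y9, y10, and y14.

y9 = 1  y10 = 1  y14 = 0

y0 = q AND s = 1 AND 0 = 0
y2 = t NOR p = 0 NOR 1 = 0
y3 = NOT q = NOT 1 = 0
y4 = s XOR q = 0 XOR 1 = 1
y5 = y4 NAND p = 1 NAND 1 = 0
y6 = y2 XNOR y3 = 0 XNOR 0 = 1
y9 = y5 NOR y0 = 0 NOR 0 = 1
y10 = y0 OR y6 = 0 OR 1 = 1
y11 = r XOR y4 = 0 XOR 1 = 1
y14 = y11 XOR y6 = 1 XOR 1 = 0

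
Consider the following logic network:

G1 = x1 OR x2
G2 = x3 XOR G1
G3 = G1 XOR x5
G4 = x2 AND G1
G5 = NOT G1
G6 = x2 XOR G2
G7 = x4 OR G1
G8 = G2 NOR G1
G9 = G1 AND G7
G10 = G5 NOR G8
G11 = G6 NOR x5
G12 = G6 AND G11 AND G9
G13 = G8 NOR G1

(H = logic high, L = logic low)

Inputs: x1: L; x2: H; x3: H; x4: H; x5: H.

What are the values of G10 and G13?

G1 = x1 OR x2 = L OR H = H
G2 = x3 XOR G1 = H XOR H = L
G5 = NOT G1 = NOT H = L
G8 = G2 NOR G1 = L NOR H = L
G10 = G5 NOR G8 = L NOR L = H
G13 = G8 NOR G1 = L NOR H = L

G10 = H  G13 = L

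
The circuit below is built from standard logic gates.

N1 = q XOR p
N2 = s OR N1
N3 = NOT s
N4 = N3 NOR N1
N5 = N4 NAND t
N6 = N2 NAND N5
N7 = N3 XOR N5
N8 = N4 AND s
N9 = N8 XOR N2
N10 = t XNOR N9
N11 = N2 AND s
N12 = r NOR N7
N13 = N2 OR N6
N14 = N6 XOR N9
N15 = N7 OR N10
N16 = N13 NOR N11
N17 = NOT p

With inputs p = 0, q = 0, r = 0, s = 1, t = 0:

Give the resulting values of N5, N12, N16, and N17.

N5 = 1; N12 = 0; N16 = 0; N17 = 1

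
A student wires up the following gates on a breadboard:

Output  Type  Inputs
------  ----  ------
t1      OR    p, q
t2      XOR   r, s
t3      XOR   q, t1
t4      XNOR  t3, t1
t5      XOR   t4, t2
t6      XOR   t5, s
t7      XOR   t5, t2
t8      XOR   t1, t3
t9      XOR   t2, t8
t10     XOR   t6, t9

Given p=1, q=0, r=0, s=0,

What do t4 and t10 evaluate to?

t1 = p OR q = 1 OR 0 = 1
t2 = r XOR s = 0 XOR 0 = 0
t3 = q XOR t1 = 0 XOR 1 = 1
t4 = t3 XNOR t1 = 1 XNOR 1 = 1
t5 = t4 XOR t2 = 1 XOR 0 = 1
t6 = t5 XOR s = 1 XOR 0 = 1
t8 = t1 XOR t3 = 1 XOR 1 = 0
t9 = t2 XOR t8 = 0 XOR 0 = 0
t10 = t6 XOR t9 = 1 XOR 0 = 1

t4 = 1; t10 = 1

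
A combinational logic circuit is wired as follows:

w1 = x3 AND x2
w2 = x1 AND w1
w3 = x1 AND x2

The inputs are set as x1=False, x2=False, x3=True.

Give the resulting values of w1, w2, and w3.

w1 = False, w2 = False, w3 = False

w1 = x3 AND x2 = True AND False = False
w2 = x1 AND w1 = False AND False = False
w3 = x1 AND x2 = False AND False = False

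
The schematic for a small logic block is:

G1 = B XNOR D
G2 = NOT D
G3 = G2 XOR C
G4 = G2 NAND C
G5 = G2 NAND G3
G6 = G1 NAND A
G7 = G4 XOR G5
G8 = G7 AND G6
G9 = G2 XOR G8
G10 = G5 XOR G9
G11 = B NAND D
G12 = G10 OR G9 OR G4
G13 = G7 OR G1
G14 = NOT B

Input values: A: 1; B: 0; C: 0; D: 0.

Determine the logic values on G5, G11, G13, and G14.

G5 = 0  G11 = 1  G13 = 1  G14 = 1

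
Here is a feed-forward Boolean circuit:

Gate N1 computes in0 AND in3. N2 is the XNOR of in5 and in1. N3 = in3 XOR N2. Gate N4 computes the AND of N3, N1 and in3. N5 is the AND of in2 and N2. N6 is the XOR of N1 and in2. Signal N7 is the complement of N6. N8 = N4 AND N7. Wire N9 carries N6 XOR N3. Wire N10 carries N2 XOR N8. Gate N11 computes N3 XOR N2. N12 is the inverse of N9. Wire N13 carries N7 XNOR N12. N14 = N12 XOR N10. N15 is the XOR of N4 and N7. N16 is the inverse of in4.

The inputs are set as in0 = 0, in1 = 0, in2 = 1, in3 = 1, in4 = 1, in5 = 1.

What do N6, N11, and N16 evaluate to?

N6 = 1; N11 = 1; N16 = 0

N1 = in0 AND in3 = 0 AND 1 = 0
N2 = in5 XNOR in1 = 1 XNOR 0 = 0
N3 = in3 XOR N2 = 1 XOR 0 = 1
N6 = N1 XOR in2 = 0 XOR 1 = 1
N11 = N3 XOR N2 = 1 XOR 0 = 1
N16 = NOT in4 = NOT 1 = 0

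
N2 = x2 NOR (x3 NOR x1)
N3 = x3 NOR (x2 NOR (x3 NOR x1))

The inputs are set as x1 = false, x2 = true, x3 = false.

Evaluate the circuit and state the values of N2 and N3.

N2 = false  N3 = true

N2 = true NOR (false NOR false) = false
N3 = false NOR (true NOR (false NOR false)) = true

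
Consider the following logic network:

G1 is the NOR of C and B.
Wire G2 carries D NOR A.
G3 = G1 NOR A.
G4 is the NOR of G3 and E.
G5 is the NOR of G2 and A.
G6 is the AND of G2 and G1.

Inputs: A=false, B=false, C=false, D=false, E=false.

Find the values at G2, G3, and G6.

G1 = C NOR B = false NOR false = true
G2 = D NOR A = false NOR false = true
G3 = G1 NOR A = true NOR false = false
G6 = G2 AND G1 = true AND true = true

G2 = true, G3 = false, G6 = true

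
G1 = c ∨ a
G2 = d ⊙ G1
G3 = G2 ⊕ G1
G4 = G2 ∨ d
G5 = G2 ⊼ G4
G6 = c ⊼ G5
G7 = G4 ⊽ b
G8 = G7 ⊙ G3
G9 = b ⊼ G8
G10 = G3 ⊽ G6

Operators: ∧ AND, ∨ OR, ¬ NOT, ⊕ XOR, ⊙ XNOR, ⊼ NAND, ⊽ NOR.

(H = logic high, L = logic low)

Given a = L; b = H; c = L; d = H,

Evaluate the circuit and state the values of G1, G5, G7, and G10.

G1 = c OR a = L OR L = L
G2 = d XNOR G1 = H XNOR L = L
G3 = G2 XOR G1 = L XOR L = L
G4 = G2 OR d = L OR H = H
G5 = G2 NAND G4 = L NAND H = H
G6 = c NAND G5 = L NAND H = H
G7 = G4 NOR b = H NOR H = L
G10 = G3 NOR G6 = L NOR H = L

G1 = L  G5 = H  G7 = L  G10 = L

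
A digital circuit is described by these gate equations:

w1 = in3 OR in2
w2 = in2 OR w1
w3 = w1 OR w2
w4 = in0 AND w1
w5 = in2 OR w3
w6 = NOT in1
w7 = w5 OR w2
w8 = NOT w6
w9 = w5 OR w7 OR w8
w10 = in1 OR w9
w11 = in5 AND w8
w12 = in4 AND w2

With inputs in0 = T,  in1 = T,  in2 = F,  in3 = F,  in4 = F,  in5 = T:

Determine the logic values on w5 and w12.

w1 = in3 OR in2 = F OR F = F
w2 = in2 OR w1 = F OR F = F
w3 = w1 OR w2 = F OR F = F
w5 = in2 OR w3 = F OR F = F
w12 = in4 AND w2 = F AND F = F

w5 = F, w12 = F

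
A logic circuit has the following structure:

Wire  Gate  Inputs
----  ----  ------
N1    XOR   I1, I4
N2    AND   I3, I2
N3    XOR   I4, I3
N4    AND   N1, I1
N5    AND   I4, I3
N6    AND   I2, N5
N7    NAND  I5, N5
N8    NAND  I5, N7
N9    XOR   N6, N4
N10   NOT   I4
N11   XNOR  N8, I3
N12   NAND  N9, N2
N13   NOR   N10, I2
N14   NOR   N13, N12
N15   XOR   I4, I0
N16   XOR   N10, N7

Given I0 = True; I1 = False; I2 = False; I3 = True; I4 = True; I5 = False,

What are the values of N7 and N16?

N5 = I4 AND I3 = True AND True = True
N7 = I5 NAND N5 = False NAND True = True
N10 = NOT I4 = NOT True = False
N16 = N10 XOR N7 = False XOR True = True

N7 = True, N16 = True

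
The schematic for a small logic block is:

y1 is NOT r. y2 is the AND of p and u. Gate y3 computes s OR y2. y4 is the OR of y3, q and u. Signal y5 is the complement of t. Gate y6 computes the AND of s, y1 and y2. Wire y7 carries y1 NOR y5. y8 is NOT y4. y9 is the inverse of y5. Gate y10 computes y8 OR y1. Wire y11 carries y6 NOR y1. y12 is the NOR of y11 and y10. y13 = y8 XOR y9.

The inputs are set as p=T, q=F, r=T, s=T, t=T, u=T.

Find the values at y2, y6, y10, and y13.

y2 = T, y6 = F, y10 = F, y13 = T

y1 = NOT r = NOT T = F
y2 = p AND u = T AND T = T
y3 = s OR y2 = T OR T = T
y4 = y3 OR q OR u = T OR F OR T = T
y5 = NOT t = NOT T = F
y6 = s AND y1 AND y2 = T AND F AND T = F
y8 = NOT y4 = NOT T = F
y9 = NOT y5 = NOT F = T
y10 = y8 OR y1 = F OR F = F
y13 = y8 XOR y9 = F XOR T = T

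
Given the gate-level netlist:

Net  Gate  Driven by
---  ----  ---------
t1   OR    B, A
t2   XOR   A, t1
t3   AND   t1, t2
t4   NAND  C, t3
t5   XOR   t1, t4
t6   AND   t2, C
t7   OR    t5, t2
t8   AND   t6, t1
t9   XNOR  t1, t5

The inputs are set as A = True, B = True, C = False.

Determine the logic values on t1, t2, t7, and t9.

t1 = True; t2 = False; t7 = False; t9 = False

t1 = B OR A = True OR True = True
t2 = A XOR t1 = True XOR True = False
t3 = t1 AND t2 = True AND False = False
t4 = C NAND t3 = False NAND False = True
t5 = t1 XOR t4 = True XOR True = False
t7 = t5 OR t2 = False OR False = False
t9 = t1 XNOR t5 = True XNOR False = False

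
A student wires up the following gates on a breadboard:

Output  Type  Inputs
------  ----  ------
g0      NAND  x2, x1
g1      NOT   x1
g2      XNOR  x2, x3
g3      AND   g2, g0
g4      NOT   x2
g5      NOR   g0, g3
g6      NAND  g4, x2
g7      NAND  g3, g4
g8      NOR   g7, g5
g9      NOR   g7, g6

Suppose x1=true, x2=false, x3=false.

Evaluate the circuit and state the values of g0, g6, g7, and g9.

g0 = true; g6 = true; g7 = false; g9 = false

g0 = x2 NAND x1 = false NAND true = true
g2 = x2 XNOR x3 = false XNOR false = true
g3 = g2 AND g0 = true AND true = true
g4 = NOT x2 = NOT false = true
g6 = g4 NAND x2 = true NAND false = true
g7 = g3 NAND g4 = true NAND true = false
g9 = g7 NOR g6 = false NOR true = false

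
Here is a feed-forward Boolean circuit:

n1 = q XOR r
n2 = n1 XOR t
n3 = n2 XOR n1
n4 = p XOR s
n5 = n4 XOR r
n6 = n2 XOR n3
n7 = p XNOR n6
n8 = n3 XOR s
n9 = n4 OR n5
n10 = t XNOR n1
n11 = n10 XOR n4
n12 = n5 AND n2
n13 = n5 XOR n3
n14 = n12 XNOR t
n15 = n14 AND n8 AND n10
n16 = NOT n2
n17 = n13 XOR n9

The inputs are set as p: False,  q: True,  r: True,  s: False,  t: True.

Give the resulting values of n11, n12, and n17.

n11 = False  n12 = True  n17 = True

n1 = q XOR r = True XOR True = False
n2 = n1 XOR t = False XOR True = True
n3 = n2 XOR n1 = True XOR False = True
n4 = p XOR s = False XOR False = False
n5 = n4 XOR r = False XOR True = True
n9 = n4 OR n5 = False OR True = True
n10 = t XNOR n1 = True XNOR False = False
n11 = n10 XOR n4 = False XOR False = False
n12 = n5 AND n2 = True AND True = True
n13 = n5 XOR n3 = True XOR True = False
n17 = n13 XOR n9 = False XOR True = True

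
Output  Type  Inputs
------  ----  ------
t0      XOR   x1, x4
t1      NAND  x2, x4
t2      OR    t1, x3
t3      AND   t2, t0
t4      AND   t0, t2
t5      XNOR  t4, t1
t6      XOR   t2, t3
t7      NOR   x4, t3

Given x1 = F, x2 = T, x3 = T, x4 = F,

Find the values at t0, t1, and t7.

t0 = x1 XOR x4 = F XOR F = F
t1 = x2 NAND x4 = T NAND F = T
t2 = t1 OR x3 = T OR T = T
t3 = t2 AND t0 = T AND F = F
t7 = x4 NOR t3 = F NOR F = T

t0 = F  t1 = T  t7 = T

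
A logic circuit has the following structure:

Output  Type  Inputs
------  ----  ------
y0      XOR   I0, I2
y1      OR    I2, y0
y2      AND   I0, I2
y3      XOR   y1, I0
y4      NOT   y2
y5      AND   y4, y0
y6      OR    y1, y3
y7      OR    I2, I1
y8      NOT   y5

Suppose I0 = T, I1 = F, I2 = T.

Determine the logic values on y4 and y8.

y0 = I0 XOR I2 = T XOR T = F
y2 = I0 AND I2 = T AND T = T
y4 = NOT y2 = NOT T = F
y5 = y4 AND y0 = F AND F = F
y8 = NOT y5 = NOT F = T

y4 = F, y8 = T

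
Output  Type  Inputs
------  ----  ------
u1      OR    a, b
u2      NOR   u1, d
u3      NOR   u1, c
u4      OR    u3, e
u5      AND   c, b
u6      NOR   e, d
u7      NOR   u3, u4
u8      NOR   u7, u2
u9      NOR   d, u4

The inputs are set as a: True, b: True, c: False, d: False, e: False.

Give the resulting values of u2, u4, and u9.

u2 = False  u4 = False  u9 = True

u1 = a OR b = True OR True = True
u2 = u1 NOR d = True NOR False = False
u3 = u1 NOR c = True NOR False = False
u4 = u3 OR e = False OR False = False
u9 = d NOR u4 = False NOR False = True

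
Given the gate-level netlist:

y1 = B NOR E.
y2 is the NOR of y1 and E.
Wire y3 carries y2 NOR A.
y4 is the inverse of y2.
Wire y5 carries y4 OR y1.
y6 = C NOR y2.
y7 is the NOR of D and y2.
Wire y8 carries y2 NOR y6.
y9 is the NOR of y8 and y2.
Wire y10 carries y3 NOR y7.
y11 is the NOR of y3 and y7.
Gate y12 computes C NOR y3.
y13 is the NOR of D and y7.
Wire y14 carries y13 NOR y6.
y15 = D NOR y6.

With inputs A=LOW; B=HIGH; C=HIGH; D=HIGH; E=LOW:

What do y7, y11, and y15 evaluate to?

y1 = B NOR E = HIGH NOR LOW = LOW
y2 = y1 NOR E = LOW NOR LOW = HIGH
y3 = y2 NOR A = HIGH NOR LOW = LOW
y6 = C NOR y2 = HIGH NOR HIGH = LOW
y7 = D NOR y2 = HIGH NOR HIGH = LOW
y11 = y3 NOR y7 = LOW NOR LOW = HIGH
y15 = D NOR y6 = HIGH NOR LOW = LOW

y7 = LOW, y11 = HIGH, y15 = LOW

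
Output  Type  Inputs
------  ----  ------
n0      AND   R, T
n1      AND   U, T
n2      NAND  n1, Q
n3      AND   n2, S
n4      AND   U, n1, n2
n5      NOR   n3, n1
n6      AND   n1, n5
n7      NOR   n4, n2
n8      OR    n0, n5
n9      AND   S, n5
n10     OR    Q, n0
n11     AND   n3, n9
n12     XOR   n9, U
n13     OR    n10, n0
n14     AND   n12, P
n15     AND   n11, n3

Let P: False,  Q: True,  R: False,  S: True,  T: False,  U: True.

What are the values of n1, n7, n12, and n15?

n1 = False; n7 = False; n12 = True; n15 = False

n1 = U AND T = True AND False = False
n2 = n1 NAND Q = False NAND True = True
n3 = n2 AND S = True AND True = True
n4 = U AND n1 AND n2 = True AND False AND True = False
n5 = n3 NOR n1 = True NOR False = False
n7 = n4 NOR n2 = False NOR True = False
n9 = S AND n5 = True AND False = False
n11 = n3 AND n9 = True AND False = False
n12 = n9 XOR U = False XOR True = True
n15 = n11 AND n3 = False AND True = False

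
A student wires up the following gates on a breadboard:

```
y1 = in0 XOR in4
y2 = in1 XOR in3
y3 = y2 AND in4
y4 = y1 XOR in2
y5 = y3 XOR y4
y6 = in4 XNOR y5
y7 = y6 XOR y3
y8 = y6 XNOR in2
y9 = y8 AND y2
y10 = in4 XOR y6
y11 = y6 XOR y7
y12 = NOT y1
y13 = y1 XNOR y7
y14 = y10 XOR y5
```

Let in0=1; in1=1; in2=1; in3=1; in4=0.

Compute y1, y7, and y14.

y1 = in0 XOR in4 = 1 XOR 0 = 1
y2 = in1 XOR in3 = 1 XOR 1 = 0
y3 = y2 AND in4 = 0 AND 0 = 0
y4 = y1 XOR in2 = 1 XOR 1 = 0
y5 = y3 XOR y4 = 0 XOR 0 = 0
y6 = in4 XNOR y5 = 0 XNOR 0 = 1
y7 = y6 XOR y3 = 1 XOR 0 = 1
y10 = in4 XOR y6 = 0 XOR 1 = 1
y14 = y10 XOR y5 = 1 XOR 0 = 1

y1 = 1; y7 = 1; y14 = 1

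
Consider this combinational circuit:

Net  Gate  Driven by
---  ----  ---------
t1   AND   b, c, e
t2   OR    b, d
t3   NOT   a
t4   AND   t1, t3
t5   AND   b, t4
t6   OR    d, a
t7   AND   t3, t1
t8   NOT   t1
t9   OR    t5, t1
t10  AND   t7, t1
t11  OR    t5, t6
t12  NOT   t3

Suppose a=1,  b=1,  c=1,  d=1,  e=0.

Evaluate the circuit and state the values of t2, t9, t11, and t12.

t1 = b AND c AND e = 1 AND 1 AND 0 = 0
t2 = b OR d = 1 OR 1 = 1
t3 = NOT a = NOT 1 = 0
t4 = t1 AND t3 = 0 AND 0 = 0
t5 = b AND t4 = 1 AND 0 = 0
t6 = d OR a = 1 OR 1 = 1
t9 = t5 OR t1 = 0 OR 0 = 0
t11 = t5 OR t6 = 0 OR 1 = 1
t12 = NOT t3 = NOT 0 = 1

t2 = 1  t9 = 0  t11 = 1  t12 = 1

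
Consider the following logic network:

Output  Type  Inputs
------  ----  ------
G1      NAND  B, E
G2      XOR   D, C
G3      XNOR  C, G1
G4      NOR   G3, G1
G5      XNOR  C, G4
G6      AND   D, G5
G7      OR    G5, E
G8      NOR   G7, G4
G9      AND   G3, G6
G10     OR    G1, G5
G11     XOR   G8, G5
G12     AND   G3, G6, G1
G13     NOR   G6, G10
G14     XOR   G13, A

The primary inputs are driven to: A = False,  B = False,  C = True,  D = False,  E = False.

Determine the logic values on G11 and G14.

G1 = B NAND E = False NAND False = True
G3 = C XNOR G1 = True XNOR True = True
G4 = G3 NOR G1 = True NOR True = False
G5 = C XNOR G4 = True XNOR False = False
G6 = D AND G5 = False AND False = False
G7 = G5 OR E = False OR False = False
G8 = G7 NOR G4 = False NOR False = True
G10 = G1 OR G5 = True OR False = True
G11 = G8 XOR G5 = True XOR False = True
G13 = G6 NOR G10 = False NOR True = False
G14 = G13 XOR A = False XOR False = False

G11 = True  G14 = False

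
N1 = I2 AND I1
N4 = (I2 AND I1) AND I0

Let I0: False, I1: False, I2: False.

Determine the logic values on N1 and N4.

N1 = False, N4 = False

N1 = False AND False = False
N4 = (False AND False) AND False = False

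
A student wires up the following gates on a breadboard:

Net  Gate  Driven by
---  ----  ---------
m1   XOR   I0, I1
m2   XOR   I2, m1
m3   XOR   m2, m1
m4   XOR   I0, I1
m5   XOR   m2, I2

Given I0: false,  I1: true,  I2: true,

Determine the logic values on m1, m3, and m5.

m1 = true  m3 = true  m5 = true

m1 = I0 XOR I1 = false XOR true = true
m2 = I2 XOR m1 = true XOR true = false
m3 = m2 XOR m1 = false XOR true = true
m5 = m2 XOR I2 = false XOR true = true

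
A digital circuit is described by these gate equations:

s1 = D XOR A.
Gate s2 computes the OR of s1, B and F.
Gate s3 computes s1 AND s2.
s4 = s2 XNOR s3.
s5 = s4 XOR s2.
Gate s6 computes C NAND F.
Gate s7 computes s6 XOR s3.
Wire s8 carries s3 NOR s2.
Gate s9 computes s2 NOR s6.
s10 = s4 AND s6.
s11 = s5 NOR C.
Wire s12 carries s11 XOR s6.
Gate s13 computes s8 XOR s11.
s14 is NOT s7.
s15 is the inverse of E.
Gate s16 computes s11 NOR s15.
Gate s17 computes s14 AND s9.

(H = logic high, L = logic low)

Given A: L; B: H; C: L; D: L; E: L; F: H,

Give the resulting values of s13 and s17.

s13 = L; s17 = L

s1 = D XOR A = L XOR L = L
s2 = s1 OR B OR F = L OR H OR H = H
s3 = s1 AND s2 = L AND H = L
s4 = s2 XNOR s3 = H XNOR L = L
s5 = s4 XOR s2 = L XOR H = H
s6 = C NAND F = L NAND H = H
s7 = s6 XOR s3 = H XOR L = H
s8 = s3 NOR s2 = L NOR H = L
s9 = s2 NOR s6 = H NOR H = L
s11 = s5 NOR C = H NOR L = L
s13 = s8 XOR s11 = L XOR L = L
s14 = NOT s7 = NOT H = L
s17 = s14 AND s9 = L AND L = L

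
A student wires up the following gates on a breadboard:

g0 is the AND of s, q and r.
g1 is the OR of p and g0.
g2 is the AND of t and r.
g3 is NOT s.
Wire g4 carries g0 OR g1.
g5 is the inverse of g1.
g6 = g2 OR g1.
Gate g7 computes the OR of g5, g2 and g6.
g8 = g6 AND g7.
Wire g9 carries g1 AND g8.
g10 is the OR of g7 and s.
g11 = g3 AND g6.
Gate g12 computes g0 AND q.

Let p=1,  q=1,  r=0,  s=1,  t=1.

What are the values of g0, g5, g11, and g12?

g0 = s AND q AND r = 1 AND 1 AND 0 = 0
g1 = p OR g0 = 1 OR 0 = 1
g2 = t AND r = 1 AND 0 = 0
g3 = NOT s = NOT 1 = 0
g5 = NOT g1 = NOT 1 = 0
g6 = g2 OR g1 = 0 OR 1 = 1
g11 = g3 AND g6 = 0 AND 1 = 0
g12 = g0 AND q = 0 AND 1 = 0

g0 = 0, g5 = 0, g11 = 0, g12 = 0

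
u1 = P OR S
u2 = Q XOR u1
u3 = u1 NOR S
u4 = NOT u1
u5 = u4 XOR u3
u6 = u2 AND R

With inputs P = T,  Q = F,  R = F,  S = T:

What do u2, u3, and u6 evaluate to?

u2 = T, u3 = F, u6 = F

u1 = P OR S = T OR T = T
u2 = Q XOR u1 = F XOR T = T
u3 = u1 NOR S = T NOR T = F
u6 = u2 AND R = T AND F = F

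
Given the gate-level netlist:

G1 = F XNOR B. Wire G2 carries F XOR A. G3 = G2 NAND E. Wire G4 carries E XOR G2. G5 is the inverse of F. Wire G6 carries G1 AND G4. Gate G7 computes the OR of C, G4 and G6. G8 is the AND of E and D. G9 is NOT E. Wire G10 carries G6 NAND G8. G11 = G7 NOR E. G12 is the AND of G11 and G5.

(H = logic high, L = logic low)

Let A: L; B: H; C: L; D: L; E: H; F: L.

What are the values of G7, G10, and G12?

G1 = F XNOR B = L XNOR H = L
G2 = F XOR A = L XOR L = L
G4 = E XOR G2 = H XOR L = H
G5 = NOT F = NOT L = H
G6 = G1 AND G4 = L AND H = L
G7 = C OR G4 OR G6 = L OR H OR L = H
G8 = E AND D = H AND L = L
G10 = G6 NAND G8 = L NAND L = H
G11 = G7 NOR E = H NOR H = L
G12 = G11 AND G5 = L AND H = L

G7 = H, G10 = H, G12 = L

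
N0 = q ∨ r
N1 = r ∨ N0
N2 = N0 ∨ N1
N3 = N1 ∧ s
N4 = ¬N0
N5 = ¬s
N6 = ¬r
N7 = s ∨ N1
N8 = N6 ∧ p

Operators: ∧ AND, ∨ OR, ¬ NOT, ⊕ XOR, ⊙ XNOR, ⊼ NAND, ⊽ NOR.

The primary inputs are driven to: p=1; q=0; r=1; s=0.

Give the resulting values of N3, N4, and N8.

N3 = 0, N4 = 0, N8 = 0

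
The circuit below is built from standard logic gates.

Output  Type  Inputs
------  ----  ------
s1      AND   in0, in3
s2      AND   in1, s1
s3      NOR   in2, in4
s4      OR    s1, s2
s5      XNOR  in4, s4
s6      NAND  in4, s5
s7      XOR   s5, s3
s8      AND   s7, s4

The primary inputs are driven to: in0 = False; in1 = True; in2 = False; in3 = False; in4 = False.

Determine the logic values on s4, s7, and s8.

s1 = in0 AND in3 = False AND False = False
s2 = in1 AND s1 = True AND False = False
s3 = in2 NOR in4 = False NOR False = True
s4 = s1 OR s2 = False OR False = False
s5 = in4 XNOR s4 = False XNOR False = True
s7 = s5 XOR s3 = True XOR True = False
s8 = s7 AND s4 = False AND False = False

s4 = False  s7 = False  s8 = False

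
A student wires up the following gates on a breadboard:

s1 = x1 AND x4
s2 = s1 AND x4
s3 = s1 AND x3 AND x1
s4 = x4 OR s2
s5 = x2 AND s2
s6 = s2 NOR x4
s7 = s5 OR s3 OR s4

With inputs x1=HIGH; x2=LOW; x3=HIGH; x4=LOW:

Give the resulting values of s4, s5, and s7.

s4 = LOW  s5 = LOW  s7 = LOW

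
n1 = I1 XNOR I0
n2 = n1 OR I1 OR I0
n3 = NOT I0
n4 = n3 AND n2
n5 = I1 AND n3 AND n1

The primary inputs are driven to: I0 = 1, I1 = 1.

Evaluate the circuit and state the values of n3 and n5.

n1 = I1 XNOR I0 = 1 XNOR 1 = 1
n3 = NOT I0 = NOT 1 = 0
n5 = I1 AND n3 AND n1 = 1 AND 0 AND 1 = 0

n3 = 0, n5 = 0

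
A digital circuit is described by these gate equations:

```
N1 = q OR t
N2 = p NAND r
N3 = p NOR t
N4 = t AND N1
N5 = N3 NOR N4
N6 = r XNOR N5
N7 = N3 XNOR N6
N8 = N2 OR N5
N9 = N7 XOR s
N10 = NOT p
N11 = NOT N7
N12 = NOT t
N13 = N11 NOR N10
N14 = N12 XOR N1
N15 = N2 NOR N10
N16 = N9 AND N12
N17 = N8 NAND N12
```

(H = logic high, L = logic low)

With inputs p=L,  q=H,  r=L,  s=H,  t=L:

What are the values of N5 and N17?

N5 = L; N17 = L

N1 = q OR t = H OR L = H
N2 = p NAND r = L NAND L = H
N3 = p NOR t = L NOR L = H
N4 = t AND N1 = L AND H = L
N5 = N3 NOR N4 = H NOR L = L
N8 = N2 OR N5 = H OR L = H
N12 = NOT t = NOT L = H
N17 = N8 NAND N12 = H NAND H = L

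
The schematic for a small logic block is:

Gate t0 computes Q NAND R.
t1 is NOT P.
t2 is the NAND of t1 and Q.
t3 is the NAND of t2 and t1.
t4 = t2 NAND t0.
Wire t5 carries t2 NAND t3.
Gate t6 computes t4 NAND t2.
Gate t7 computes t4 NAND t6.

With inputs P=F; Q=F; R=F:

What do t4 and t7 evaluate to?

t0 = Q NAND R = F NAND F = T
t1 = NOT P = NOT F = T
t2 = t1 NAND Q = T NAND F = T
t4 = t2 NAND t0 = T NAND T = F
t6 = t4 NAND t2 = F NAND T = T
t7 = t4 NAND t6 = F NAND T = T

t4 = F, t7 = T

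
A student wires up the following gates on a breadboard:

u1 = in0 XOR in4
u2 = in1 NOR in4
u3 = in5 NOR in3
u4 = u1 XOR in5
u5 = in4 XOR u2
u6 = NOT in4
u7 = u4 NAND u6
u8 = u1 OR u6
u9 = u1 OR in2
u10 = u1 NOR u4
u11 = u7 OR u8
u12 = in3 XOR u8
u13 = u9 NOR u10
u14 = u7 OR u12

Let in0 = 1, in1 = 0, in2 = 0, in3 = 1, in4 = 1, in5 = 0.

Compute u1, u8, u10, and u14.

u1 = in0 XOR in4 = 1 XOR 1 = 0
u4 = u1 XOR in5 = 0 XOR 0 = 0
u6 = NOT in4 = NOT 1 = 0
u7 = u4 NAND u6 = 0 NAND 0 = 1
u8 = u1 OR u6 = 0 OR 0 = 0
u10 = u1 NOR u4 = 0 NOR 0 = 1
u12 = in3 XOR u8 = 1 XOR 0 = 1
u14 = u7 OR u12 = 1 OR 1 = 1

u1 = 0, u8 = 0, u10 = 1, u14 = 1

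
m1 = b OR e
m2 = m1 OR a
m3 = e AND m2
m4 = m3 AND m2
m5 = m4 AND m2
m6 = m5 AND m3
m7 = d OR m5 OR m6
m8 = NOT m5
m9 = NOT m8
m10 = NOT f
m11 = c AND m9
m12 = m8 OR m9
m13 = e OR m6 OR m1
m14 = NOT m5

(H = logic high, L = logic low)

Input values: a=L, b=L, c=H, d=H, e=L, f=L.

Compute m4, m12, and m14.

m1 = b OR e = L OR L = L
m2 = m1 OR a = L OR L = L
m3 = e AND m2 = L AND L = L
m4 = m3 AND m2 = L AND L = L
m5 = m4 AND m2 = L AND L = L
m8 = NOT m5 = NOT L = H
m9 = NOT m8 = NOT H = L
m12 = m8 OR m9 = H OR L = H
m14 = NOT m5 = NOT L = H

m4 = L  m12 = H  m14 = H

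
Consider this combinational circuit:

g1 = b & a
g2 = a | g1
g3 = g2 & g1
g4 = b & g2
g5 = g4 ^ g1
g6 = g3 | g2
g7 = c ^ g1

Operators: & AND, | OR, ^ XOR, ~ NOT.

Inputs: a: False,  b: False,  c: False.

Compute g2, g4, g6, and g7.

g2 = False  g4 = False  g6 = False  g7 = False

g1 = b AND a = False AND False = False
g2 = a OR g1 = False OR False = False
g3 = g2 AND g1 = False AND False = False
g4 = b AND g2 = False AND False = False
g6 = g3 OR g2 = False OR False = False
g7 = c XOR g1 = False XOR False = False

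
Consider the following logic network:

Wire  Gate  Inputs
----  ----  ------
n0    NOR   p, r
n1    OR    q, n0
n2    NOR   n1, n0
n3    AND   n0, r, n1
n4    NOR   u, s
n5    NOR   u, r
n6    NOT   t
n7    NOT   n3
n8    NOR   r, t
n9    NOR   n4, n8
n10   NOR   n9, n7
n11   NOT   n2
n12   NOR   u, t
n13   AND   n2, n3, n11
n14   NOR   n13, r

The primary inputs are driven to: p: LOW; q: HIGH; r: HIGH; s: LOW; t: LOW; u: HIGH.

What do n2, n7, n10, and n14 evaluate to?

n0 = p NOR r = LOW NOR HIGH = LOW
n1 = q OR n0 = HIGH OR LOW = HIGH
n2 = n1 NOR n0 = HIGH NOR LOW = LOW
n3 = n0 AND r AND n1 = LOW AND HIGH AND HIGH = LOW
n4 = u NOR s = HIGH NOR LOW = LOW
n7 = NOT n3 = NOT LOW = HIGH
n8 = r NOR t = HIGH NOR LOW = LOW
n9 = n4 NOR n8 = LOW NOR LOW = HIGH
n10 = n9 NOR n7 = HIGH NOR HIGH = LOW
n11 = NOT n2 = NOT LOW = HIGH
n13 = n2 AND n3 AND n11 = LOW AND LOW AND HIGH = LOW
n14 = n13 NOR r = LOW NOR HIGH = LOW

n2 = LOW; n7 = HIGH; n10 = LOW; n14 = LOW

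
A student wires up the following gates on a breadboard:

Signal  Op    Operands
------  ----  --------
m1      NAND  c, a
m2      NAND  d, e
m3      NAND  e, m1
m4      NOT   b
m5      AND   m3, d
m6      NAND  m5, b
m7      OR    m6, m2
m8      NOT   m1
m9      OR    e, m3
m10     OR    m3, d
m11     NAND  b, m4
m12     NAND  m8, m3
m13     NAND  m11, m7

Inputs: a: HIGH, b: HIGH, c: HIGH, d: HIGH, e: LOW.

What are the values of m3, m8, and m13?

m1 = c NAND a = HIGH NAND HIGH = LOW
m2 = d NAND e = HIGH NAND LOW = HIGH
m3 = e NAND m1 = LOW NAND LOW = HIGH
m4 = NOT b = NOT HIGH = LOW
m5 = m3 AND d = HIGH AND HIGH = HIGH
m6 = m5 NAND b = HIGH NAND HIGH = LOW
m7 = m6 OR m2 = LOW OR HIGH = HIGH
m8 = NOT m1 = NOT LOW = HIGH
m11 = b NAND m4 = HIGH NAND LOW = HIGH
m13 = m11 NAND m7 = HIGH NAND HIGH = LOW

m3 = HIGH, m8 = HIGH, m13 = LOW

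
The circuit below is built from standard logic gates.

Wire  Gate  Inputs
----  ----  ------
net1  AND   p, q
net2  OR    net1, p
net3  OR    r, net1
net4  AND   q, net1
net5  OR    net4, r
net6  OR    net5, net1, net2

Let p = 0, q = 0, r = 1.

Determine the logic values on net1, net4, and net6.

net1 = 0  net4 = 0  net6 = 1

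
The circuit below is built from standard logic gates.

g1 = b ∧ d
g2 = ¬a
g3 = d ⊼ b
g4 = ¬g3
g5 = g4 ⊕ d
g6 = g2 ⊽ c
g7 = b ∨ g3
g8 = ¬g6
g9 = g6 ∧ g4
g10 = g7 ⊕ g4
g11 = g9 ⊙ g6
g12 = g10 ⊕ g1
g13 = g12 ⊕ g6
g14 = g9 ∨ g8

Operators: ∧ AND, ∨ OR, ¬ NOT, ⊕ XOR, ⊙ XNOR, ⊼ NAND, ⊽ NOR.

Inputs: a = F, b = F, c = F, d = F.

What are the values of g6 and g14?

g6 = F, g14 = T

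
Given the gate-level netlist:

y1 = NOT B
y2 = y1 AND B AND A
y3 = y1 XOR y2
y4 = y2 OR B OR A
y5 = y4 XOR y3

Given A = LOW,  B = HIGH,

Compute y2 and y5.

y2 = LOW, y5 = HIGH

y1 = NOT B = NOT HIGH = LOW
y2 = y1 AND B AND A = LOW AND HIGH AND LOW = LOW
y3 = y1 XOR y2 = LOW XOR LOW = LOW
y4 = y2 OR B OR A = LOW OR HIGH OR LOW = HIGH
y5 = y4 XOR y3 = HIGH XOR LOW = HIGH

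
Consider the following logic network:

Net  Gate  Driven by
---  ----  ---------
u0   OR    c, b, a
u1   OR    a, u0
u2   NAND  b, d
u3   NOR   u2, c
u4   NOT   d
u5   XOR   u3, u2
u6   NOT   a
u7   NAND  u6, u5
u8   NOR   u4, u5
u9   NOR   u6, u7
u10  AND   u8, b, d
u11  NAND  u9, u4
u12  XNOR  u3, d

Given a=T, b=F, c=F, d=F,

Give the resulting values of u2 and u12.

u2 = T  u12 = T

u2 = b NAND d = F NAND F = T
u3 = u2 NOR c = T NOR F = F
u12 = u3 XNOR d = F XNOR F = T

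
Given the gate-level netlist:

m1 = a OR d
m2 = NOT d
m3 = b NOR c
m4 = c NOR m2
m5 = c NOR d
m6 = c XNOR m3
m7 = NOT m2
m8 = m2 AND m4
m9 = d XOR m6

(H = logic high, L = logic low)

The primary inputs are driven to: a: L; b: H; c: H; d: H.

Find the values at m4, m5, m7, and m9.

m2 = NOT d = NOT H = L
m3 = b NOR c = H NOR H = L
m4 = c NOR m2 = H NOR L = L
m5 = c NOR d = H NOR H = L
m6 = c XNOR m3 = H XNOR L = L
m7 = NOT m2 = NOT L = H
m9 = d XOR m6 = H XOR L = H

m4 = L  m5 = L  m7 = H  m9 = H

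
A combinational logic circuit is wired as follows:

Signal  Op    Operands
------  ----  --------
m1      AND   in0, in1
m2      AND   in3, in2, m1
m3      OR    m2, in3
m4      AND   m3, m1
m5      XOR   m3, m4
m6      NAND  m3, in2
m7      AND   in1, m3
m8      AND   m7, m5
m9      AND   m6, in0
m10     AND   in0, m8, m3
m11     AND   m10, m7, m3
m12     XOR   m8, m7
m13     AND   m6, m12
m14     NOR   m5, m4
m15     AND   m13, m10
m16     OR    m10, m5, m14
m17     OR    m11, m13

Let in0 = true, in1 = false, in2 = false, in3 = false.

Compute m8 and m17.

m1 = in0 AND in1 = true AND false = false
m2 = in3 AND in2 AND m1 = false AND false AND false = false
m3 = m2 OR in3 = false OR false = false
m4 = m3 AND m1 = false AND false = false
m5 = m3 XOR m4 = false XOR false = false
m6 = m3 NAND in2 = false NAND false = true
m7 = in1 AND m3 = false AND false = false
m8 = m7 AND m5 = false AND false = false
m10 = in0 AND m8 AND m3 = true AND false AND false = false
m11 = m10 AND m7 AND m3 = false AND false AND false = false
m12 = m8 XOR m7 = false XOR false = false
m13 = m6 AND m12 = true AND false = false
m17 = m11 OR m13 = false OR false = false

m8 = false  m17 = false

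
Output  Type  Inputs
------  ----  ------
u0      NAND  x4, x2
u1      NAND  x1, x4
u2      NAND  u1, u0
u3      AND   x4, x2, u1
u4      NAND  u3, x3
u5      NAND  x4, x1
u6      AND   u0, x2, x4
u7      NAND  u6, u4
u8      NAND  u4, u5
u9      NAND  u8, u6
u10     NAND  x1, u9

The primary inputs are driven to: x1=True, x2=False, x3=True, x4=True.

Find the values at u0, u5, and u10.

u0 = True; u5 = False; u10 = False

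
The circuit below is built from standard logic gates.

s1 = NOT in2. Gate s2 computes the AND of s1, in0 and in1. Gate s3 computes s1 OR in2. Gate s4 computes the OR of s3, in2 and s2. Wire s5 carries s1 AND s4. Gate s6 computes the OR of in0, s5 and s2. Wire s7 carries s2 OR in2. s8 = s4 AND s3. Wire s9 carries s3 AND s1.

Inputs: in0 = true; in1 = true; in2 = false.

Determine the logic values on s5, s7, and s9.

s1 = NOT in2 = NOT false = true
s2 = s1 AND in0 AND in1 = true AND true AND true = true
s3 = s1 OR in2 = true OR false = true
s4 = s3 OR in2 OR s2 = true OR false OR true = true
s5 = s1 AND s4 = true AND true = true
s7 = s2 OR in2 = true OR false = true
s9 = s3 AND s1 = true AND true = true

s5 = true, s7 = true, s9 = true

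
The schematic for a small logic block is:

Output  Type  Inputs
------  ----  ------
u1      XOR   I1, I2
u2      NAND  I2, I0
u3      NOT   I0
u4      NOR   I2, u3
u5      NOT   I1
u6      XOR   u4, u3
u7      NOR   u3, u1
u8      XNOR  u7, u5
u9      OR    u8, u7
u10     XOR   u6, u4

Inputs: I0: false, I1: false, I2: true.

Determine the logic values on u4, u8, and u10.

u4 = false; u8 = false; u10 = true

u1 = I1 XOR I2 = false XOR true = true
u3 = NOT I0 = NOT false = true
u4 = I2 NOR u3 = true NOR true = false
u5 = NOT I1 = NOT false = true
u6 = u4 XOR u3 = false XOR true = true
u7 = u3 NOR u1 = true NOR true = false
u8 = u7 XNOR u5 = false XNOR true = false
u10 = u6 XOR u4 = true XOR false = true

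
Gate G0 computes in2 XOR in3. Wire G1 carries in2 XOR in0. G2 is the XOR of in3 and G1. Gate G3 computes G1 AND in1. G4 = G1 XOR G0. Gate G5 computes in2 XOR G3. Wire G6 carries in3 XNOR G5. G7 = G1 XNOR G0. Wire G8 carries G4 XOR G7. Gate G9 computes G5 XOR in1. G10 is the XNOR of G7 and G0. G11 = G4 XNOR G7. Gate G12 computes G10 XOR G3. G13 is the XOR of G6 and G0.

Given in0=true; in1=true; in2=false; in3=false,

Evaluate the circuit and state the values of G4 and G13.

G4 = true, G13 = false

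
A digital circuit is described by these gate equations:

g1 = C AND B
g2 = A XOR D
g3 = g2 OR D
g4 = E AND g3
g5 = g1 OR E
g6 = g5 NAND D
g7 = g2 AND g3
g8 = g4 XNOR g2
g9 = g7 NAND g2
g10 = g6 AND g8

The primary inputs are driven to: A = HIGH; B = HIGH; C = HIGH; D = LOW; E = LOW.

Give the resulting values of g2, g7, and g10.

g1 = C AND B = HIGH AND HIGH = HIGH
g2 = A XOR D = HIGH XOR LOW = HIGH
g3 = g2 OR D = HIGH OR LOW = HIGH
g4 = E AND g3 = LOW AND HIGH = LOW
g5 = g1 OR E = HIGH OR LOW = HIGH
g6 = g5 NAND D = HIGH NAND LOW = HIGH
g7 = g2 AND g3 = HIGH AND HIGH = HIGH
g8 = g4 XNOR g2 = LOW XNOR HIGH = LOW
g10 = g6 AND g8 = HIGH AND LOW = LOW

g2 = HIGH, g7 = HIGH, g10 = LOW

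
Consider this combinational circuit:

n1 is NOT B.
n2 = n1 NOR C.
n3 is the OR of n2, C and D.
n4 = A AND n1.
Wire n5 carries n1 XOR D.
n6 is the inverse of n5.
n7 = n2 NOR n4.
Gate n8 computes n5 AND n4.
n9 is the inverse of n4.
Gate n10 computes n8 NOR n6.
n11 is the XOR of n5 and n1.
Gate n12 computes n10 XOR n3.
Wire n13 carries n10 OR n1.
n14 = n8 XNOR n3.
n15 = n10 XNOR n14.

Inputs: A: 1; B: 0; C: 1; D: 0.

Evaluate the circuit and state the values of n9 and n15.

n9 = 0  n15 = 0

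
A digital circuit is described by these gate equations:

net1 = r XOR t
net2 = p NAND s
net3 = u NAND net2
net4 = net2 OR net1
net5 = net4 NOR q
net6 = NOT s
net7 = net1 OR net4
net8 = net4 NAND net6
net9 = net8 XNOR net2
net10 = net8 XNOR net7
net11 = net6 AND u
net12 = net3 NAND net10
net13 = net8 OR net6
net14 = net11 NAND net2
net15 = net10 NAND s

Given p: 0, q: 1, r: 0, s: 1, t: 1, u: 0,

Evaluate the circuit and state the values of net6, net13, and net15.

net6 = 0  net13 = 1  net15 = 0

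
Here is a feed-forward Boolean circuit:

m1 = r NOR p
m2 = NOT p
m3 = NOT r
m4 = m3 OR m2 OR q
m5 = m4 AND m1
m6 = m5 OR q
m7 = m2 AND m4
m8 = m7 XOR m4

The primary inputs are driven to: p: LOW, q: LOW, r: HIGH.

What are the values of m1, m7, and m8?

m1 = LOW; m7 = HIGH; m8 = LOW

m1 = r NOR p = HIGH NOR LOW = LOW
m2 = NOT p = NOT LOW = HIGH
m3 = NOT r = NOT HIGH = LOW
m4 = m3 OR m2 OR q = LOW OR HIGH OR LOW = HIGH
m7 = m2 AND m4 = HIGH AND HIGH = HIGH
m8 = m7 XOR m4 = HIGH XOR HIGH = LOW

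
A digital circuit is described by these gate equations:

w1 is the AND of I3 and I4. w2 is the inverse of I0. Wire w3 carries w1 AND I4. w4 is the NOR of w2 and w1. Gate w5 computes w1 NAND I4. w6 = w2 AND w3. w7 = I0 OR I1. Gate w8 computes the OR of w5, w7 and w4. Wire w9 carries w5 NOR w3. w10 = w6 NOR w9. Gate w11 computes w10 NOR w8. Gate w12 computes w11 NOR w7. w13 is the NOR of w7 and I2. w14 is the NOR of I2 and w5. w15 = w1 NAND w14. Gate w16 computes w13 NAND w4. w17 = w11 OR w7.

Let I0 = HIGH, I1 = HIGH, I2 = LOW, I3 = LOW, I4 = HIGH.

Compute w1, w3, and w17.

w1 = I3 AND I4 = LOW AND HIGH = LOW
w2 = NOT I0 = NOT HIGH = LOW
w3 = w1 AND I4 = LOW AND HIGH = LOW
w4 = w2 NOR w1 = LOW NOR LOW = HIGH
w5 = w1 NAND I4 = LOW NAND HIGH = HIGH
w6 = w2 AND w3 = LOW AND LOW = LOW
w7 = I0 OR I1 = HIGH OR HIGH = HIGH
w8 = w5 OR w7 OR w4 = HIGH OR HIGH OR HIGH = HIGH
w9 = w5 NOR w3 = HIGH NOR LOW = LOW
w10 = w6 NOR w9 = LOW NOR LOW = HIGH
w11 = w10 NOR w8 = HIGH NOR HIGH = LOW
w17 = w11 OR w7 = LOW OR HIGH = HIGH

w1 = LOW; w3 = LOW; w17 = HIGH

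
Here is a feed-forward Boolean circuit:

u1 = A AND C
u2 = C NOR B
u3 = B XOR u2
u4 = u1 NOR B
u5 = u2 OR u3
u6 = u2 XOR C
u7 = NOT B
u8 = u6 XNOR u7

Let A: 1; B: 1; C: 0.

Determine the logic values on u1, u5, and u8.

u1 = 0; u5 = 1; u8 = 1

u1 = A AND C = 1 AND 0 = 0
u2 = C NOR B = 0 NOR 1 = 0
u3 = B XOR u2 = 1 XOR 0 = 1
u5 = u2 OR u3 = 0 OR 1 = 1
u6 = u2 XOR C = 0 XOR 0 = 0
u7 = NOT B = NOT 1 = 0
u8 = u6 XNOR u7 = 0 XNOR 0 = 1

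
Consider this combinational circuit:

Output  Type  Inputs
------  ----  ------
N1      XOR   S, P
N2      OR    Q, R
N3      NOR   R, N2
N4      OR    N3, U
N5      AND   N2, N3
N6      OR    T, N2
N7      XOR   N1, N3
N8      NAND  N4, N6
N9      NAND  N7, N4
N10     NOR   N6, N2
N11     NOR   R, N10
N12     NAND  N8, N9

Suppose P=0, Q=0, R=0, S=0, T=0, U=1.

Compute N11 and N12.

N11 = 0  N12 = 1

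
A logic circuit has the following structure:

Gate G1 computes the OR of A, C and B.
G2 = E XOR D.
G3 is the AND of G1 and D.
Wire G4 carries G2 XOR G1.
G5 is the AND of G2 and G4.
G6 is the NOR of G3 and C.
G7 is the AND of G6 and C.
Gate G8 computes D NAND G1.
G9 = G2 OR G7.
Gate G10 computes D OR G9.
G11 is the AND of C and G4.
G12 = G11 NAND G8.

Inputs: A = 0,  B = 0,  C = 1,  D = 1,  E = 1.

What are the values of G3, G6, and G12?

G1 = A OR C OR B = 0 OR 1 OR 0 = 1
G2 = E XOR D = 1 XOR 1 = 0
G3 = G1 AND D = 1 AND 1 = 1
G4 = G2 XOR G1 = 0 XOR 1 = 1
G6 = G3 NOR C = 1 NOR 1 = 0
G8 = D NAND G1 = 1 NAND 1 = 0
G11 = C AND G4 = 1 AND 1 = 1
G12 = G11 NAND G8 = 1 NAND 0 = 1

G3 = 1  G6 = 0  G12 = 1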